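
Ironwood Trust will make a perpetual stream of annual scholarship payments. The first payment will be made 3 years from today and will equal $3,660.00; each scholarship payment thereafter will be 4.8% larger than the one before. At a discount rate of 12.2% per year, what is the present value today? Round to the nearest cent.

Value at end of year 2: C₁ / (r − g) = $3,660.00 / (0.122 − 0.048) = $49,459.4595
Discount to today: PV = $49,459.4595 / (1 + 0.122)^2 = $49,459.4595 / 1.258884 = $39,288.34

$39288.34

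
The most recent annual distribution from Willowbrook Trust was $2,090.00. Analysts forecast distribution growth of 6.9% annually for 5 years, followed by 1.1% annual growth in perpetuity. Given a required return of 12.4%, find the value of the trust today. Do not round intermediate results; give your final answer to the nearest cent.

D_1 = 2234.21000
D_2 = 2388.37049
D_3 = 2553.16805
D_4 = 2729.33665
D_5 = 2917.66088
Terminal value at year 5: TV = D_5×(1+g_2)/(r−g_2) = 2949.75515/0.113 = 26104.02786
P_0 = D_1/(1+r)^1 + D_2/(1+r)^2 + D_3/(1+r)^3 + D_4/(1+r)^4 + D_5/(1+r)^5 + TV/(1+r)^5
    = 1987.73132 + 1890.46688 + 1797.96183 + 1709.98327 + 1626.30971 + 14550.43470 = 23562.88771

$23562.89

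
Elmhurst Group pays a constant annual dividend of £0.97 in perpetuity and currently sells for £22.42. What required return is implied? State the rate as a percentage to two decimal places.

4.33%

P = C/r ⇒ r = C/P = £0.97/£22.42 = 0.043265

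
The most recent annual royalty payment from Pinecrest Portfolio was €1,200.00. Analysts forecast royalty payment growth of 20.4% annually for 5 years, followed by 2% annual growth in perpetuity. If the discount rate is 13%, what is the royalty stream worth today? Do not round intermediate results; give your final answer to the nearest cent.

€22567.07

D_1 = 1444.80000
D_2 = 1739.53920
D_3 = 2094.40520
D_4 = 2521.66386
D_5 = 3036.08328
Terminal value at year 5: TV = D_5×(1+g_2)/(r−g_2) = 3096.80495/0.11 = 28152.77227
P_0 = D_1/(1+r)^1 + D_2/(1+r)^2 + D_3/(1+r)^3 + D_4/(1+r)^4 + D_5/(1+r)^5 + TV/(1+r)^5
    = 1278.58407 + 1362.31436 + 1451.52786 + 1546.58367 + 1647.86437 + 15280.19687 = 22567.07120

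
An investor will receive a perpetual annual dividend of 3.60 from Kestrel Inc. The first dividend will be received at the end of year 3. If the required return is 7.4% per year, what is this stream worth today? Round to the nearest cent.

Value at end of year 2: C / r = 3.60 / 0.074 = 48.6486
Discount to today: PV = 48.6486 / (1 + 0.074)^2 = 48.6486 / 1.153476 = 42.18

42.18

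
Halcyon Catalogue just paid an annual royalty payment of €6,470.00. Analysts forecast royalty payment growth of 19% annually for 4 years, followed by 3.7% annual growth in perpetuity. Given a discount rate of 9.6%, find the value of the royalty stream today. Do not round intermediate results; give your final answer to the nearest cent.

D_1 = 7699.30000
D_2 = 9162.16700
D_3 = 10902.97873
D_4 = 12974.54469
Terminal value at year 4: TV = D_4×(1+g_2)/(r−g_2) = 13454.60284/0.059 = 228044.11597
P_0 = D_1/(1+r)^1 + D_2/(1+r)^2 + D_3/(1+r)^3 + D_4/(1+r)^4 + TV/(1+r)^4
    = 7024.90876 + 7627.41006 + 8281.58574 + 8991.86773 + 158043.50563 = 189969.27791

€189969.28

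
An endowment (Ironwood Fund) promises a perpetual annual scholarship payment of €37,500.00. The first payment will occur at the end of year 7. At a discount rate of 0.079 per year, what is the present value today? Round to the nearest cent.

Value at end of year 6: C / r = €37,500.00 / 0.079 = €474,683.5443
Discount to today: PV = €474,683.5443 / (1 + 0.079)^6 = €474,683.5443 / 1.578079 = €300,798.39

€300798.39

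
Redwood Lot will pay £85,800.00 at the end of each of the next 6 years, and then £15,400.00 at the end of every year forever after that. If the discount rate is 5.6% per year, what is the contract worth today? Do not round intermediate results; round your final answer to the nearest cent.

PV of 6-year annuity: £85,800.00 × [1 − (1+0.056)^−6] / 0.056 = 427261.23046
Perpetuity value at year 6: £15,400.00 / 0.056 = 275000.00000
PV of perpetuity: 275000.00000 / (1+0.056)^6 = 198312.08684
Total PV = 427261.23046 + 198312.08684 = 625573.31730

£625573.32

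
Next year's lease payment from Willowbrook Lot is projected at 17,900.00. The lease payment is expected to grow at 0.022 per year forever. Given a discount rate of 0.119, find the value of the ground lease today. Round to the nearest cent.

184536.08

Growing perpetuity: P = D₁ / (r − g) = 17,900.0000 / (0.119 − 0.022) = 184,536.08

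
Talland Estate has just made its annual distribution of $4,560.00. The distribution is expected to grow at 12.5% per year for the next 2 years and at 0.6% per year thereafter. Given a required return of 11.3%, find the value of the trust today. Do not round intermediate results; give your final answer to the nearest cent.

$53070.01

D_1 = 5130.00000
D_2 = 5771.25000
Terminal value at year 2: TV = D_2×(1+g_2)/(r−g_2) = 5805.87750/0.107 = 54260.53738
P_0 = D_1/(1+r)^1 + D_2/(1+r)^2 + TV/(1+r)^2
    = 4609.16442 + 4658.85892 + 43801.98195 = 53070.00529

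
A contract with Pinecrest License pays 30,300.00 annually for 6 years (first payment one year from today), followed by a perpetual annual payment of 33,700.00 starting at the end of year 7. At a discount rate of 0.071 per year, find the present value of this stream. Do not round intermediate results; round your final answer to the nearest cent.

458491.56

PV of 6-year annuity: 30,300.00 × [1 − (1+0.071)^−6] / 0.071 = 143981.36775
Perpetuity value at year 6: 33,700.00 / 0.071 = 474647.88732
PV of perpetuity: 474647.88732 / (1+0.071)^6 = 314510.19448
Total PV = 143981.36775 + 314510.19448 = 458491.56223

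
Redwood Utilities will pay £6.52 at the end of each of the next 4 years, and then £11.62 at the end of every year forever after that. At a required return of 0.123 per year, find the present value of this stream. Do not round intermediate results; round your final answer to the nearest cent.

PV of 4-year annuity: £6.52 × [1 − (1+0.123)^−4] / 0.123 = 19.67904
Perpetuity value at year 4: £11.62 / 0.123 = 94.47154
PV of perpetuity: 94.47154 / (1+0.123)^4 = 59.39939
Total PV = 19.67904 + 59.39939 = 79.07843

£79.08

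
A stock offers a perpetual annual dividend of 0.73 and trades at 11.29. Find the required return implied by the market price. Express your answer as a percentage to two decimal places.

6.47%

P = C/r ⇒ r = C/P = 0.73/11.29 = 0.064659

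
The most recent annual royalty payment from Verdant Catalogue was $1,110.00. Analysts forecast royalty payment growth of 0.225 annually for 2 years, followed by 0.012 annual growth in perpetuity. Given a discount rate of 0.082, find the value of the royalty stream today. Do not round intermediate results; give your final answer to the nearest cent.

$23248.96

D_1 = 1359.75000
D_2 = 1665.69375
Terminal value at year 2: TV = D_2×(1+g_2)/(r−g_2) = 1685.68207/0.07 = 24081.17250
P_0 = D_1/(1+r)^1 + D_2/(1+r)^2 + TV/(1+r)^2
    = 1256.70055 + 1422.78944 + 20569.47026 = 23248.96026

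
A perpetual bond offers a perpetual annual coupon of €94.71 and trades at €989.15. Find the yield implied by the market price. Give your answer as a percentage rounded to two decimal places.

9.57%

P = C/r ⇒ r = C/P = €94.71/€989.15 = 0.095749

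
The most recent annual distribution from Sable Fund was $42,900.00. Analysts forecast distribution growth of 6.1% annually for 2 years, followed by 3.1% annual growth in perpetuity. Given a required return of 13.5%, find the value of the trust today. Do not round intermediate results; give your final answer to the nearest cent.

D_1 = 45516.90000
D_2 = 48293.43090
Terminal value at year 2: TV = D_2×(1+g_2)/(r−g_2) = 49790.52726/0.104 = 478755.06979
P_0 = D_1/(1+r)^1 + D_2/(1+r)^2 + TV/(1+r)^2
    = 40102.99559 + 37488.35095 + 371639.32526 = 449230.67181

$449230.67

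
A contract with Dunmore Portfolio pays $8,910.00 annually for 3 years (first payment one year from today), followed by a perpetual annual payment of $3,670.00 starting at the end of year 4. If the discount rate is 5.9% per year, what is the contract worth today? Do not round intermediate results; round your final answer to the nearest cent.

PV of 3-year annuity: $8,910.00 × [1 − (1+0.059)^−3] / 0.059 = 23860.66972
Perpetuity value at year 3: $3,670.00 / 0.059 = 62203.38983
PV of perpetuity: 62203.38983 / (1+0.059)^3 = 52375.25764
Total PV = 23860.66972 + 52375.25764 = 76235.92735

$76235.93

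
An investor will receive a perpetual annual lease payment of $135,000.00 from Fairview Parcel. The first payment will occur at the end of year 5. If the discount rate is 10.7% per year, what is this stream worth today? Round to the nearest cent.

Value at end of year 4: C / r = $135,000.00 / 0.107 = $1,261,682.2430
Discount to today: PV = $1,261,682.2430 / (1 + 0.107)^4 = $1,261,682.2430 / 1.501725 = $840,155.18

$840155.18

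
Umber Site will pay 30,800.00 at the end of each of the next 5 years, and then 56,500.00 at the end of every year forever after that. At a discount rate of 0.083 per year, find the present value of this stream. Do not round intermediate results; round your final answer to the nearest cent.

PV of 5-year annuity: 30,800.00 × [1 − (1+0.083)^−5] / 0.083 = 122009.22149
Perpetuity value at year 5: 56,500.00 / 0.083 = 680722.89157
PV of perpetuity: 680722.89157 / (1+0.083)^5 = 456907.27421
Total PV = 122009.22149 + 456907.27421 = 578916.49571

578916.50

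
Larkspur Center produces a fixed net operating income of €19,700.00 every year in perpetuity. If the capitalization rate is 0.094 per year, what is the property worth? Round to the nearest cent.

€209574.47

Level perpetuity: PV = C / r = €19,700.00 / 0.094 = €209,574.47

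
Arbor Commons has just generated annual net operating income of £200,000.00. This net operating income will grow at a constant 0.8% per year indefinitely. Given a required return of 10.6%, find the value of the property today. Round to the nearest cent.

£2057142.86

D₁ = D₀ × (1 + g) = £200,000.00 × 1.008 = £201,600.0000
Growing perpetuity: P = D₁ / (r − g) = £201,600.0000 / (0.106 − 0.008) = £2,057,142.86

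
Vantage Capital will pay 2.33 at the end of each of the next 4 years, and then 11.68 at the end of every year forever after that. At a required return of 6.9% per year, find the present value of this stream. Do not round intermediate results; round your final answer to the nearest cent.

137.53

PV of 4-year annuity: 2.33 × [1 − (1+0.069)^−4] / 0.069 = 7.91005
Perpetuity value at year 4: 11.68 / 0.069 = 169.27536
PV of perpetuity: 169.27536 / (1+0.069)^4 = 129.62326
Total PV = 7.91005 + 129.62326 = 137.53331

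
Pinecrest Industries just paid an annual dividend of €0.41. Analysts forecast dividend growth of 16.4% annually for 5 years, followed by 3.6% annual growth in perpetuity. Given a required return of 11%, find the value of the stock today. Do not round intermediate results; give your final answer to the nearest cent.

D_1 = 0.47724
D_2 = 0.55551
D_3 = 0.64661
D_4 = 0.75265
D_5 = 0.87609
Terminal value at year 5: TV = D_5×(1+g_2)/(r−g_2) = 0.90763/0.074 = 12.26526
P_0 = D_1/(1+r)^1 + D_2/(1+r)^2 + D_3/(1+r)^3 + D_4/(1+r)^4 + D_5/(1+r)^5 + TV/(1+r)^5
    = 0.42995 + 0.45086 + 0.47280 + 0.49580 + 0.51992 + 7.27884 = 9.64815

€9.65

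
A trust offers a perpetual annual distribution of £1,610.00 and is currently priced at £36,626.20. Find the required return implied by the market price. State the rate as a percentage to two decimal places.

P = C/r ⇒ r = C/P = £1,610.00/£36,626.20 = 0.043958

4.40%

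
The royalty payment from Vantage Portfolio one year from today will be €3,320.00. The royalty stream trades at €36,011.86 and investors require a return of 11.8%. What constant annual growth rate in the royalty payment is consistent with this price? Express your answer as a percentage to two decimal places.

2.58%

P = D₁/(r−g) ⇒ g = r − D₁/P = 0.118 − €3,320.00/€36,011.86 = 0.025808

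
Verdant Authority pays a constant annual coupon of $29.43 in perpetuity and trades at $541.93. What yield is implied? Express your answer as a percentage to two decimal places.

P = C/r ⇒ r = C/P = $29.43/$541.93 = 0.054306

5.43%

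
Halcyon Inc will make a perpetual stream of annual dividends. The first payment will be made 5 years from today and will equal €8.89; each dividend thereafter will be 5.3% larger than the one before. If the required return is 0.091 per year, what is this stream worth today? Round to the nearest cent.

€165.13

Value at end of year 4: C₁ / (r − g) = €8.89 / (0.091 − 0.053) = €233.9474
Discount to today: PV = €233.9474 / (1 + 0.091)^4 = €233.9474 / 1.416769 = €165.13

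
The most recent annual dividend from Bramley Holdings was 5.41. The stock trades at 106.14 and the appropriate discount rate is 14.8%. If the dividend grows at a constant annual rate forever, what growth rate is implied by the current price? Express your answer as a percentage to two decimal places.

P = D₀(1+g)/(r−g) ⇒ P(r−g) = D₀(1+g) ⇒ g(P+D₀) = P·r − D₀
g = (P·r − D₀)/(P + D₀) = (106.14×0.148 − 5.41) / (106.14 + 5.41) = 0.092324

9.23%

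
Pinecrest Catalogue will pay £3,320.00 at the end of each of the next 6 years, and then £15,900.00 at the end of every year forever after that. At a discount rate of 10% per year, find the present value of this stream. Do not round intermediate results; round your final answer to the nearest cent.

£104210.82

PV of 6-year annuity: £3,320.00 × [1 − (1+0.1)^−6] / 0.1 = 14459.46552
Perpetuity value at year 6: £15,900.00 / 0.1 = 159000.00000
PV of perpetuity: 159000.00000 / (1+0.1)^6 = 89751.35488
Total PV = 14459.46552 + 89751.35488 = 104210.82040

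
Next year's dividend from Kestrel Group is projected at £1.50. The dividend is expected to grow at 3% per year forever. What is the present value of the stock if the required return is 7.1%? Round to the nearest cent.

£36.59

Growing perpetuity: P = D₁ / (r − g) = £1.5000 / (0.071 − 0.03) = £36.59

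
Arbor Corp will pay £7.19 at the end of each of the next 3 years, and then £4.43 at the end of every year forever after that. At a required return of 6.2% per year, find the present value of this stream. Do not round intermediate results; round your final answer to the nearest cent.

£78.80

PV of 3-year annuity: £7.19 × [1 − (1+0.062)^−3] / 0.062 = 19.14806
Perpetuity value at year 3: £4.43 / 0.062 = 71.45161
PV of perpetuity: 71.45161 / (1+0.062)^3 = 59.65385
Total PV = 19.14806 + 59.65385 = 78.80191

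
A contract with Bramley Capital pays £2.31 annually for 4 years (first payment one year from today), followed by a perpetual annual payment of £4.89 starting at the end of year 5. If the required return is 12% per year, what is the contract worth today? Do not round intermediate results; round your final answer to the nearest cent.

PV of 4-year annuity: £2.31 × [1 − (1+0.12)^−4] / 0.12 = 7.01628
Perpetuity value at year 4: £4.89 / 0.12 = 40.75000
PV of perpetuity: 40.75000 / (1+0.12)^4 = 25.89736
Total PV = 7.01628 + 25.89736 = 32.91364

£32.91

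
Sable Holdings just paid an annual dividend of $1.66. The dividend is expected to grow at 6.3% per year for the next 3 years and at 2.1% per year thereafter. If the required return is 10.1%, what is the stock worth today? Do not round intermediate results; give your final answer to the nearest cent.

$23.71

D_1 = 1.76458
D_2 = 1.87575
D_3 = 1.99392
Terminal value at year 3: TV = D_3×(1+g_2)/(r−g_2) = 2.03579/0.08 = 25.44741
P_0 = D_1/(1+r)^1 + D_2/(1+r)^2 + D_3/(1+r)^3 + TV/(1+r)^3
    = 1.60271 + 1.54739 + 1.49398 + 19.06697 = 23.71105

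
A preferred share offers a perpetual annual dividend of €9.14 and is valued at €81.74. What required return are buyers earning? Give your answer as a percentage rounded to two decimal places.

P = C/r ⇒ r = C/P = €9.14/€81.74 = 0.111818

11.18%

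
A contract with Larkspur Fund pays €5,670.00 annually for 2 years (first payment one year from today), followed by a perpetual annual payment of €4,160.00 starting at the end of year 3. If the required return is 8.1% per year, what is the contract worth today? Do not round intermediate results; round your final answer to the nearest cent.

PV of 2-year annuity: €5,670.00 × [1 − (1+0.081)^−2] / 0.081 = 10097.26493
Perpetuity value at year 2: €4,160.00 / 0.081 = 51358.02469
PV of perpetuity: 51358.02469 / (1+0.081)^2 = 43949.80210
Total PV = 10097.26493 + 43949.80210 = 54047.06703

€54047.07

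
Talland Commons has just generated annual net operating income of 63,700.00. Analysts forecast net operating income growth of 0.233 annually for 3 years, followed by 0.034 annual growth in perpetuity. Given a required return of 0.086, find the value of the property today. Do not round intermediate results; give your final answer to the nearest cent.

D_1 = 78542.10000
D_2 = 96842.40930
D_3 = 119406.69067
Terminal value at year 3: TV = D_3×(1+g_2)/(r−g_2) = 123466.51815/0.052 = 2374356.11826
P_0 = D_1/(1+r)^1 + D_2/(1+r)^2 + D_3/(1+r)^3 + TV/(1+r)^3
    = 72322.37569 + 82111.86853 + 93226.45847 + 1853772.27039 = 2101432.97309

2101432.97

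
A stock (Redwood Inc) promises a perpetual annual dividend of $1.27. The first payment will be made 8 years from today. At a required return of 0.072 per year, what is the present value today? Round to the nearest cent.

$10.84

Value at end of year 7: C / r = $1.27 / 0.072 = $17.6389
Discount to today: PV = $17.6389 / (1 + 0.072)^7 = $17.6389 / 1.626910 = $10.84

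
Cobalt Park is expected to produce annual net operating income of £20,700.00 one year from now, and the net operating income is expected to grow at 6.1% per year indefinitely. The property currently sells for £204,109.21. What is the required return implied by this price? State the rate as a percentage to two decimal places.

P = D₁/(r − g) ⇒ r = D₁/P + g = £20,700.0000/£204,109.21 + 0.061 = 0.101416 + 0.061 = 0.162416

16.24%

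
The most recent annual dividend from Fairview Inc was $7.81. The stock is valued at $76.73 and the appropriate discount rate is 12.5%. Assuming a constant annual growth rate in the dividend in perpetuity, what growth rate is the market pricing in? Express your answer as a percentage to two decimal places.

2.11%

P = D₀(1+g)/(r−g) ⇒ P(r−g) = D₀(1+g) ⇒ g(P+D₀) = P·r − D₀
g = (P·r − D₀)/(P + D₀) = ($76.73×0.125 − $7.81) / ($76.73 + $7.81) = 0.021070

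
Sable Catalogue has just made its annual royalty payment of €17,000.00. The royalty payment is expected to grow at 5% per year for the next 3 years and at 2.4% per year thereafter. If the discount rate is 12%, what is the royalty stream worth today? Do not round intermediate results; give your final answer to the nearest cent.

€194300.54

D_1 = 17850.00000
D_2 = 18742.50000
D_3 = 19679.62500
Terminal value at year 3: TV = D_3×(1+g_2)/(r−g_2) = 20151.93600/0.096 = 209916.00000
P_0 = D_1/(1+r)^1 + D_2/(1+r)^2 + D_3/(1+r)^3 + TV/(1+r)^3
    = 15937.50000 + 14941.40625 + 14007.56836 + 149414.06250 = 194300.53711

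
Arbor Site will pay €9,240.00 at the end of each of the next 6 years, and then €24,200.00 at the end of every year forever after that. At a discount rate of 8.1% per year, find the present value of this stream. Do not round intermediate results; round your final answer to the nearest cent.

€229816.45

PV of 6-year annuity: €9,240.00 × [1 − (1+0.081)^−6] / 0.081 = 42586.13308
Perpetuity value at year 6: €24,200.00 / 0.081 = 298765.43210
PV of perpetuity: 298765.43210 / (1+0.081)^6 = 187230.32165
Total PV = 42586.13308 + 187230.32165 = 229816.45473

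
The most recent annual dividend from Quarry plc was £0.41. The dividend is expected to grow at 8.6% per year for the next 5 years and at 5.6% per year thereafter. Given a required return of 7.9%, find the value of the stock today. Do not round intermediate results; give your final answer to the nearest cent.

£21.53

D_1 = 0.44526
D_2 = 0.48355
D_3 = 0.52514
D_4 = 0.57030
D_5 = 0.61935
Terminal value at year 5: TV = D_5×(1+g_2)/(r−g_2) = 0.65403/0.023 = 28.43604
P_0 = D_1/(1+r)^1 + D_2/(1+r)^2 + D_3/(1+r)^3 + D_4/(1+r)^4 + D_5/(1+r)^5 + TV/(1+r)^5
    = 0.41266 + 0.41534 + 0.41803 + 0.42074 + 0.42347 + 19.44294 = 21.53318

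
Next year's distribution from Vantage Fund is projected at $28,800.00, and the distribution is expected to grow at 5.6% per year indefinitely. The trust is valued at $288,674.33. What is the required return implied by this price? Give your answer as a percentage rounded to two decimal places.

P = D₁/(r − g) ⇒ r = D₁/P + g = $28,800.0000/$288,674.33 + 0.056 = 0.099766 + 0.056 = 0.155766

15.58%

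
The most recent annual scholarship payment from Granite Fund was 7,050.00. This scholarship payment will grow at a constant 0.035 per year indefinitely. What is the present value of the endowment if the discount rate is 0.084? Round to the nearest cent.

148913.27

D₁ = D₀ × (1 + g) = 7,050.00 × 1.035 = 7,296.7500
Growing perpetuity: P = D₁ / (r − g) = 7,296.7500 / (0.084 − 0.035) = 148,913.27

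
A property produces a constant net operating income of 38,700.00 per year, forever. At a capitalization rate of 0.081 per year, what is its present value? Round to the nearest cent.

Level perpetuity: PV = C / r = 38,700.00 / 0.081 = 477,777.78

477777.78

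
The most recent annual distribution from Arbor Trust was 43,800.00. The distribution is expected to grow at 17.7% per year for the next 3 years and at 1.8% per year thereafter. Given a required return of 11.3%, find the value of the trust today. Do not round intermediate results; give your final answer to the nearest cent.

702162.09

D_1 = 51552.60000
D_2 = 60677.41020
D_3 = 71417.31181
Terminal value at year 3: TV = D_3×(1+g_2)/(r−g_2) = 72702.82342/0.095 = 765292.87808
P_0 = D_1/(1+r)^1 + D_2/(1+r)^2 + D_3/(1+r)^3 + TV/(1+r)^3
    = 46318.59838 + 48982.02183 + 51798.59811 + 555062.87235 = 702162.09067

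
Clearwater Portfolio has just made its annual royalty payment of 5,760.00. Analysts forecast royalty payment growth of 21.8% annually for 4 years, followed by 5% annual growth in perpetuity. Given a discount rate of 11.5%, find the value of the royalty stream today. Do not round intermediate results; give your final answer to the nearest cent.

D_1 = 7015.68000
D_2 = 8545.09824
D_3 = 10407.92966
D_4 = 12676.85832
Terminal value at year 4: TV = D_4×(1+g_2)/(r−g_2) = 13310.70124/0.065 = 204780.01904
P_0 = D_1/(1+r)^1 + D_2/(1+r)^2 + D_3/(1+r)^3 + D_4/(1+r)^4 + TV/(1+r)^4
    = 6292.08969 + 6873.33205 + 7508.26766 + 8201.85651 + 132491.52823 = 161367.07413

161367.07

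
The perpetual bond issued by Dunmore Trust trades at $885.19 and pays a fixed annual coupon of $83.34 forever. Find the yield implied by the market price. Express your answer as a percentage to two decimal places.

P = C/r ⇒ r = C/P = $83.34/$885.19 = 0.094149

9.41%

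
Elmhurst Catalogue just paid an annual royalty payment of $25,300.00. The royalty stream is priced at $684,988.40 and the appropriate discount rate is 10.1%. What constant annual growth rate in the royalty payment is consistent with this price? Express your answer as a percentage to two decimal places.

6.18%

P = D₀(1+g)/(r−g) ⇒ P(r−g) = D₀(1+g) ⇒ g(P+D₀) = P·r − D₀
g = (P·r − D₀)/(P + D₀) = ($684,988.40×0.101 − $25,300.00) / ($684,988.40 + $25,300.00) = 0.061783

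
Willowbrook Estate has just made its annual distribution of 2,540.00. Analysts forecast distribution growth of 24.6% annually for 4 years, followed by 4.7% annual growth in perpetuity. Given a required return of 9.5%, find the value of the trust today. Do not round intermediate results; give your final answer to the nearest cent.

D_1 = 3164.84000
D_2 = 3943.39064
D_3 = 4913.46474
D_4 = 6122.17706
Terminal value at year 4: TV = D_4×(1+g_2)/(r−g_2) = 6409.91938/0.048 = 133539.98718
P_0 = D_1/(1+r)^1 + D_2/(1+r)^2 + D_3/(1+r)^3 + D_4/(1+r)^4 + TV/(1+r)^4
    = 2890.26484 + 3288.83104 + 3742.35934 + 4258.42899 + 92886.98224 = 107066.86644

107066.87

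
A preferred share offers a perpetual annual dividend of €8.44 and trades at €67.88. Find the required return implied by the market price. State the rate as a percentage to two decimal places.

12.43%

P = C/r ⇒ r = C/P = €8.44/€67.88 = 0.124337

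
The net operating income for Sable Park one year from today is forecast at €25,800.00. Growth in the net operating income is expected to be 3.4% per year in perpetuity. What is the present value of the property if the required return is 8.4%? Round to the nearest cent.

€516000.00

Growing perpetuity: P = D₁ / (r − g) = €25,800.0000 / (0.084 − 0.034) = €516,000.00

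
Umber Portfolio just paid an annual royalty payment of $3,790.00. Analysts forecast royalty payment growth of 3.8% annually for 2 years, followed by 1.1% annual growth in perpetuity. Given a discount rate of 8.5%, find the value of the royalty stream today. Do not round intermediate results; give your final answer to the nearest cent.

D_1 = 3934.02000
D_2 = 4083.51276
Terminal value at year 2: TV = D_2×(1+g_2)/(r−g_2) = 4128.43140/0.074 = 55789.61352
P_0 = D_1/(1+r)^1 + D_2/(1+r)^2 + TV/(1+r)^2
    = 3625.82488 + 3468.76150 + 47390.78215 = 54485.36854

$54485.37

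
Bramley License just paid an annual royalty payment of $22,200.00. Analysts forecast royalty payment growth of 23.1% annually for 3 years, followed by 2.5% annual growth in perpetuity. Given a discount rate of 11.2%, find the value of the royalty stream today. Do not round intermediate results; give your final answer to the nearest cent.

$436726.06

D_1 = 27328.20000
D_2 = 33641.01420
D_3 = 41412.08848
Terminal value at year 3: TV = D_3×(1+g_2)/(r−g_2) = 42447.39069/0.087 = 487901.04244
P_0 = D_1/(1+r)^1 + D_2/(1+r)^2 + D_3/(1+r)^3 + TV/(1+r)^3
    = 24575.71942 + 27205.67501 + 30117.07369 + 354827.59227 = 436726.06039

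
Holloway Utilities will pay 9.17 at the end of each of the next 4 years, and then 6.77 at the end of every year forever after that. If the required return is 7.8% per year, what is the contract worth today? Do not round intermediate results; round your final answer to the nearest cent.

PV of 4-year annuity: 9.17 × [1 − (1+0.078)^−4] / 0.078 = 30.50791
Perpetuity value at year 4: 6.77 / 0.078 = 86.79487
PV of perpetuity: 86.79487 / (1+0.078)^4 = 64.27159
Total PV = 30.50791 + 64.27159 = 94.77949

94.78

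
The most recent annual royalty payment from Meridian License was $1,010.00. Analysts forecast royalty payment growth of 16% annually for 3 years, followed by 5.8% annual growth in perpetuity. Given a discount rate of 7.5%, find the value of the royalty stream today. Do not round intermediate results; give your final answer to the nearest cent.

D_1 = 1171.60000
D_2 = 1359.05600
D_3 = 1576.50496
Terminal value at year 3: TV = D_3×(1+g_2)/(r−g_2) = 1667.94225/0.017 = 98114.24986
P_0 = D_1/(1+r)^1 + D_2/(1+r)^2 + D_3/(1+r)^3 + TV/(1+r)^3
    = 1089.86047 + 1176.03548 + 1269.02433 + 78978.10245 = 82513.02272

$82513.02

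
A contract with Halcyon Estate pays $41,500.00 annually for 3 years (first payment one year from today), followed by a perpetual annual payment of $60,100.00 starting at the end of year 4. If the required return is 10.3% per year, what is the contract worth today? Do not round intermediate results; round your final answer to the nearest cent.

PV of 3-year annuity: $41,500.00 × [1 − (1+0.103)^−3] / 0.103 = 102661.70973
Perpetuity value at year 3: $60,100.00 / 0.103 = 583495.14563
PV of perpetuity: 583495.14563 / (1+0.103)^3 = 434821.19973
Total PV = 102661.70973 + 434821.19973 = 537482.90946

$537482.91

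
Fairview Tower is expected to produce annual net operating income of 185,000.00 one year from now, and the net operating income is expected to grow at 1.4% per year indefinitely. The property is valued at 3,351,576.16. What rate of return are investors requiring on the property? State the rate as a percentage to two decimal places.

P = D₁/(r − g) ⇒ r = D₁/P + g = 185,000.0000/3,351,576.16 + 0.014 = 0.055198 + 0.014 = 0.069198

6.92%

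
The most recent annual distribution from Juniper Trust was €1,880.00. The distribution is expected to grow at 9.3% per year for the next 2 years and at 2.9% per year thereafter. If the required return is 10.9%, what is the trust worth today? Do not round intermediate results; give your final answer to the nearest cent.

D_1 = 2054.84000
D_2 = 2245.94012
Terminal value at year 2: TV = D_2×(1+g_2)/(r−g_2) = 2311.07238/0.08 = 28888.40479
P_0 = D_1/(1+r)^1 + D_2/(1+r)^2 + TV/(1+r)^2
    = 1852.87647 + 1826.14425 + 23488.78045 = 27167.80117

€27167.80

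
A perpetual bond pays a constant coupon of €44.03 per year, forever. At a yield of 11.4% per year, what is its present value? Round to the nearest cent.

Level perpetuity: PV = C / r = €44.03 / 0.114 = €386.23

€386.23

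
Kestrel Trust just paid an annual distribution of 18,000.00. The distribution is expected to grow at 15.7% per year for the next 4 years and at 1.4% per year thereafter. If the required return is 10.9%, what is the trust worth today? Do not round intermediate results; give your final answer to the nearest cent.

307746.82

D_1 = 20826.00000
D_2 = 24095.68200
D_3 = 27878.70407
D_4 = 32255.66061
Terminal value at year 4: TV = D_4×(1+g_2)/(r−g_2) = 32707.23986/0.095 = 344286.73539
P_0 = D_1/(1+r)^1 + D_2/(1+r)^2 + D_3/(1+r)^3 + D_4/(1+r)^4 + TV/(1+r)^4
    = 18779.08025 + 19591.88084 + 20439.86126 + 21324.54416 + 227611.45029 = 307746.81680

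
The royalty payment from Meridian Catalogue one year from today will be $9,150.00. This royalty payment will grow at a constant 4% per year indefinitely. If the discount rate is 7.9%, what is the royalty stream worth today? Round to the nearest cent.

Growing perpetuity: P = D₁ / (r − g) = $9,150.0000 / (0.079 − 0.04) = $234,615.38

$234615.38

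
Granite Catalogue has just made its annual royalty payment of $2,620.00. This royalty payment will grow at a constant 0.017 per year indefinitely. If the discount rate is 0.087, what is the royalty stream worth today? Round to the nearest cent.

$38064.86

D₁ = D₀ × (1 + g) = $2,620.00 × 1.017 = $2,664.5400
Growing perpetuity: P = D₁ / (r − g) = $2,664.5400 / (0.087 − 0.017) = $38,064.86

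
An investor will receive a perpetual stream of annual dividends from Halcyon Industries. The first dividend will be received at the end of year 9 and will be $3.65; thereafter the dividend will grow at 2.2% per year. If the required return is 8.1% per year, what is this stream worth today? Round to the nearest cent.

$33.18

Value at end of year 8: C₁ / (r − g) = $3.65 / (0.081 − 0.022) = $61.8644
Discount to today: PV = $61.8644 / (1 + 0.081)^8 = $61.8644 / 1.864685 = $33.18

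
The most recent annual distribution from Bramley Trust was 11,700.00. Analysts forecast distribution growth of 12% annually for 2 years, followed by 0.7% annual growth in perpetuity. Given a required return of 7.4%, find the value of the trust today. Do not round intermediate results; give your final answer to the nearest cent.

216160.09

D_1 = 13104.00000
D_2 = 14676.48000
Terminal value at year 2: TV = D_2×(1+g_2)/(r−g_2) = 14779.21536/0.067 = 220585.30388
P_0 = D_1/(1+r)^1 + D_2/(1+r)^2 + TV/(1+r)^2
    = 12201.11732 + 12723.69776 + 191235.27831 = 216160.09339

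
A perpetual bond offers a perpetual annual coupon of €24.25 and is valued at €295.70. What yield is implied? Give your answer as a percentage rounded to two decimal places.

P = C/r ⇒ r = C/P = €24.25/€295.70 = 0.082009

8.20%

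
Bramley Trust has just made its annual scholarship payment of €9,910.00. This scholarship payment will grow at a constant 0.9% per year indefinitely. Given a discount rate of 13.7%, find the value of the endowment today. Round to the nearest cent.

D₁ = D₀ × (1 + g) = €9,910.00 × 1.009 = €9,999.1900
Growing perpetuity: P = D₁ / (r − g) = €9,999.1900 / (0.137 − 0.009) = €78,118.67

€78118.67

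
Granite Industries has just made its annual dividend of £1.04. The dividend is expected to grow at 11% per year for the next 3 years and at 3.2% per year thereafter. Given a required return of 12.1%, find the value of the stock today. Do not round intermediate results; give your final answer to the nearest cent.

D_1 = 1.15440
D_2 = 1.28138
D_3 = 1.42234
Terminal value at year 3: TV = D_3×(1+g_2)/(r−g_2) = 1.46785/0.089 = 16.49271
P_0 = D_1/(1+r)^1 + D_2/(1+r)^2 + D_3/(1+r)^3 + TV/(1+r)^3
    = 1.02979 + 1.01969 + 1.00968 + 11.70780 = 14.76696

£14.77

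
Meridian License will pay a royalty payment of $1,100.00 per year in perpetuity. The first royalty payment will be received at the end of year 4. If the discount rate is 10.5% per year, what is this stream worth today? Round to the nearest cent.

Value at end of year 3: C / r = $1,100.00 / 0.105 = $10,476.1905
Discount to today: PV = $10,476.1905 / (1 + 0.105)^3 = $10,476.1905 / 1.349233 = $7,764.55

$7764.55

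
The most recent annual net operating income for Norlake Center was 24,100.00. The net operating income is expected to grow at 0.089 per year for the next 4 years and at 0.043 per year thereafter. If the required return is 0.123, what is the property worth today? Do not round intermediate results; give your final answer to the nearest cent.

D_1 = 26244.90000
D_2 = 28580.69610
D_3 = 31124.37805
D_4 = 33894.44770
Terminal value at year 4: TV = D_4×(1+g_2)/(r−g_2) = 35351.90895/0.08 = 441898.86188
P_0 = D_1/(1+r)^1 + D_2/(1+r)^2 + D_3/(1+r)^3 + D_4/(1+r)^4 + TV/(1+r)^4
    = 23370.34728 + 22662.78557 + 21976.64602 + 21311.28007 + 277845.81391 = 367166.87285

367166.87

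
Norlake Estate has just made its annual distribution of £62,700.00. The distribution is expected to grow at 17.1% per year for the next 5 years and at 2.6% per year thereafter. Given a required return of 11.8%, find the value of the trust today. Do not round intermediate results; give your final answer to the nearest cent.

D_1 = 73421.70000
D_2 = 85976.81070
D_3 = 100678.84533
D_4 = 117894.92788
D_5 = 138054.96055
Terminal value at year 5: TV = D_5×(1+g_2)/(r−g_2) = 141644.38952/0.092 = 1539612.92960
P_0 = D_1/(1+r)^1 + D_2/(1+r)^2 + D_3/(1+r)^3 + D_4/(1+r)^4 + D_5/(1+r)^5 + TV/(1+r)^5
    = 65672.36136 + 68785.63073 + 72046.48800 + 75461.92974 + 79039.28419 + 881459.84321 = 1242465.53721

£1242465.54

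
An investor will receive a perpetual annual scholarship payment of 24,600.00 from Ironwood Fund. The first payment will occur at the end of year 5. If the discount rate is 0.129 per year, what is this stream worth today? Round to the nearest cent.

117373.38

Value at end of year 4: C / r = 24,600.00 / 0.129 = 190,697.6744
Discount to today: PV = 190,697.6744 / (1 + 0.129)^4 = 190,697.6744 / 1.624710 = 117,373.38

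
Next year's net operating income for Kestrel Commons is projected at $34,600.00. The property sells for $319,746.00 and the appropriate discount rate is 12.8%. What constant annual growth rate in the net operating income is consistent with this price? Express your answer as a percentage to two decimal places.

P = D₁/(r−g) ⇒ g = r − D₁/P = 0.128 − $34,600.00/$319,746.00 = 0.019789

1.98%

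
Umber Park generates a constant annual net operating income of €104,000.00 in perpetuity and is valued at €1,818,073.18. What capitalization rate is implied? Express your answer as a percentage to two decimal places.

5.72%

P = C/r ⇒ r = C/P = €104,000.00/€1,818,073.18 = 0.057203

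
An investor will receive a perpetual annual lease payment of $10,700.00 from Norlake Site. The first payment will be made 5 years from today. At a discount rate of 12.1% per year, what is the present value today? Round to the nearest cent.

Value at end of year 4: C / r = $10,700.00 / 0.121 = $88,429.7521
Discount to today: PV = $88,429.7521 / (1 + 0.121)^4 = $88,429.7521 / 1.579147 = $55,998.44

$55998.44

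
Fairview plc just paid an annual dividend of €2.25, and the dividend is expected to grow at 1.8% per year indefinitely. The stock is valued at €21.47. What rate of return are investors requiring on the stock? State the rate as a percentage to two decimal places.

D₁ = €2.25 × 1.018 = €2.2905
P = D₁/(r − g) ⇒ r = D₁/P + g = €2.2905/€21.47 + 0.018 = 0.106684 + 0.018 = 0.124684

12.47%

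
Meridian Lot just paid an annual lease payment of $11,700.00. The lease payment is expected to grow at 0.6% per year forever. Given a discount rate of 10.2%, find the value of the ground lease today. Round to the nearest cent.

D₁ = D₀ × (1 + g) = $11,700.00 × 1.006 = $11,770.2000
Growing perpetuity: P = D₁ / (r − g) = $11,770.2000 / (0.102 − 0.006) = $122,606.25

$122606.25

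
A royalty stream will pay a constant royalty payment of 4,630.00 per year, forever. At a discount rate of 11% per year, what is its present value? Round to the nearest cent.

42090.91

Level perpetuity: PV = C / r = 4,630.00 / 0.11 = 42,090.91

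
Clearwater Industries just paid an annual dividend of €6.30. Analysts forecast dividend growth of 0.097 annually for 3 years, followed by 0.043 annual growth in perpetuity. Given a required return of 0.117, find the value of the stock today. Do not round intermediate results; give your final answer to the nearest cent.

D_1 = 6.91110
D_2 = 7.58148
D_3 = 8.31688
Terminal value at year 3: TV = D_3×(1+g_2)/(r−g_2) = 8.67451/0.074 = 117.22305
P_0 = D_1/(1+r)^1 + D_2/(1+r)^2 + D_3/(1+r)^3 + TV/(1+r)^3
    = 6.18720 + 6.07642 + 5.96762 + 84.11114 = 102.34237

€102.34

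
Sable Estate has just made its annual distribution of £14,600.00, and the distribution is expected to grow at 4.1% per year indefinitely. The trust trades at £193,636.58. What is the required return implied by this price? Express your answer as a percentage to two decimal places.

D₁ = £14,600.00 × 1.041 = £15,198.6000
P = D₁/(r − g) ⇒ r = D₁/P + g = £15,198.6000/£193,636.58 + 0.041 = 0.078490 + 0.041 = 0.119490

11.95%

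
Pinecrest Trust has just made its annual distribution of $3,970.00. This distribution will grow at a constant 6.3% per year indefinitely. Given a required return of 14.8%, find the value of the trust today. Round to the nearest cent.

$49648.35

D₁ = D₀ × (1 + g) = $3,970.00 × 1.063 = $4,220.1100
Growing perpetuity: P = D₁ / (r − g) = $4,220.1100 / (0.148 − 0.063) = $49,648.35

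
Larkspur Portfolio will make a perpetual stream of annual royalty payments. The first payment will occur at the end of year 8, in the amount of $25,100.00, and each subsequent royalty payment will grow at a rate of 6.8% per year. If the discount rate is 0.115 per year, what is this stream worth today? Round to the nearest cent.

$249259.54

Value at end of year 7: C₁ / (r − g) = $25,100.00 / (0.115 − 0.068) = $534,042.5532
Discount to today: PV = $534,042.5532 / (1 + 0.115)^7 = $534,042.5532 / 2.142516 = $249,259.54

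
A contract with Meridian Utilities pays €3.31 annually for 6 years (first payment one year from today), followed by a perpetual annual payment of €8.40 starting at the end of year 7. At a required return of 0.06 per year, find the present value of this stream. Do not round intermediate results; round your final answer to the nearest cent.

€114.97

PV of 6-year annuity: €3.31 × [1 − (1+0.06)^−6] / 0.06 = 16.27634
Perpetuity value at year 6: €8.40 / 0.06 = 140.00000
PV of perpetuity: 140.00000 / (1+0.06)^6 = 98.69448
Total PV = 16.27634 + 98.69448 = 114.97082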